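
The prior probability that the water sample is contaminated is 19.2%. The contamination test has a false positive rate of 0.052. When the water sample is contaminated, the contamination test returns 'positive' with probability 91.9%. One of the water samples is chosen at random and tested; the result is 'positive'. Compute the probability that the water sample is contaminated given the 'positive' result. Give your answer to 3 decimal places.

Write H for 'the water sample is contaminated'. Prior odds H:¬H = 0.192/0.808 = 0.23762. For the 'positive' outcome, the likelihood ratio is 0.919/0.052 = 17.673.
Posterior odds = 0.23762 × 17.673 = 4.1995, so P(H|E) = 4.1995/(1+4.1995) = 0.808.

P(H | E) ≈ 0.808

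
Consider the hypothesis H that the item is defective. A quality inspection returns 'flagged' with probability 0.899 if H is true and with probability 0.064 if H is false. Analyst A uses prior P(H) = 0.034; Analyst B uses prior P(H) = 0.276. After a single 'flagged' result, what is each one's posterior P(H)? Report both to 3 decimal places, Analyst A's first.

The likelihood ratio for a 'flagged' result is 0.899/0.064 = 14.047.
Analyst A: prior odds 0.034/0.966 = 0.035197; posterior odds 0.49440; posterior probability 0.331.
Analyst B: prior odds 0.276/0.724 = 0.38122; posterior odds 5.3549; posterior probability 0.843.

Analyst A: 0.331; Analyst B: 0.843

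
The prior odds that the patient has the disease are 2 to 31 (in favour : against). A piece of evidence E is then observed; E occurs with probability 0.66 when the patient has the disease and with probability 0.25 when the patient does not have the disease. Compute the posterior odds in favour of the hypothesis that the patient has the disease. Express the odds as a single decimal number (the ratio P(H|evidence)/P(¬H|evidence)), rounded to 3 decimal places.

Prior odds = 2/31 = 0.064516. In log-odds, ln(0.064516) = -2.7408.
Add log likelihood ratio: ln(2.6400) = 0.97078.
Posterior log-odds = -1.7701, so posterior odds = exp(-1.7701) = 0.17032.

Posterior odds ≈ 0.170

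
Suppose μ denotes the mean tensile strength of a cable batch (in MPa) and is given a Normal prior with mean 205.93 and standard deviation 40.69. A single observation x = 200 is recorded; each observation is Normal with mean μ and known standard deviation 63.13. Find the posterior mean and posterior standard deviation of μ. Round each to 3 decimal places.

With known σ, the Normal prior is conjugate. Weight on the data is w = (n/σ²)/(n/σ² + 1/τ₀²) = 0.00025092/(0.00025092+0.00060398) = 0.29350.
Posterior mean = w·x̄ + (1−w)·μ₀ = 0.29350·200 + 0.70650·205.93 = 204.190. Posterior variance = 1/(0.00025092+0.00060398) = 1169.73, so SD = 34.201.

Posterior mean ≈ 204.190; posterior SD ≈ 34.201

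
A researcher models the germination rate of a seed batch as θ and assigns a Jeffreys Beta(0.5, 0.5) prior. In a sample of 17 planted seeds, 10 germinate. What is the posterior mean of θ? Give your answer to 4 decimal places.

The binomial likelihood is conjugate to the Beta prior: with 10 successes and 7 failures, the posterior is Beta(0.5+10, 0.5+7) = Beta(10.5, 7.5).
Posterior mean = α/(α+β) = 10.5/18 = 0.5833.

Posterior mean ≈ 0.5833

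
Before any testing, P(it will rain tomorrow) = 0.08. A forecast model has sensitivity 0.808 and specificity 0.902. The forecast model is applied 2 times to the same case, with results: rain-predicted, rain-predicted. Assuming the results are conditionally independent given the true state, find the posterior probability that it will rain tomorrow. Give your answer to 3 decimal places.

Posterior P(H) ≈ 0.855

Let H be the event that it will rain tomorrow; start with P(H) = 0.08. P('rain-predicted'|H) = 0.808, P('rain-predicted'|¬H) = 0.098.
Update on result 1 ('rain-predicted'): P(H) ← 0.808·0.0800 / (0.808·0.0800 + 0.098·0.9200) = 0.064640/0.15480 = 0.4176.
Update on result 2 ('rain-predicted'): P(H) ← 0.808·0.4176 / (0.808·0.4176 + 0.098·0.5824) = 0.33740/0.39448 = 0.8553.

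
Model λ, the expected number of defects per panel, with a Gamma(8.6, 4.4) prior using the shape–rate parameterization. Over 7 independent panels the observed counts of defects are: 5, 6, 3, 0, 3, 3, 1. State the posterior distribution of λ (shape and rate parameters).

Total count ∑xᵢ = 21 over n = 7 panels.
Gamma is conjugate to the Poisson likelihood: posterior is Gamma(shape = 8.6+21 = 29.6, rate = 4.4+7 = 11.4).

Posterior: Gamma(shape=29.6, rate=11.4)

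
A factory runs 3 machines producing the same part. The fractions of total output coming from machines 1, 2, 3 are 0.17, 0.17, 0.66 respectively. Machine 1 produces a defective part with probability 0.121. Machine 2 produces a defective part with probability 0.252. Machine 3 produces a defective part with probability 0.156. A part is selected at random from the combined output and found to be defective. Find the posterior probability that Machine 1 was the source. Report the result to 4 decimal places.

Posterior probability ≈ 0.1236

Tabulate prior·likelihood by source: [1] prior 0.17, lik 0.121, product 0.02057; [2] prior 0.17, lik 0.252, product 0.04284; [3] prior 0.66, lik 0.156, product 0.1030.
Normalizing constant = 0.16637; the posterior for Machine 1 is its product over the sum, 0.02057/0.16637 = 0.1236.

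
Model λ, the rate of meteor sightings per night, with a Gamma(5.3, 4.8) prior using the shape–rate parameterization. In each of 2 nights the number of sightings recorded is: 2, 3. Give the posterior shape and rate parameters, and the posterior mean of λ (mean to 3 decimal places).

Posterior: Gamma(shape=10.3, rate=6.8); mean ≈ 1.515

The Poisson likelihood adds the total count to the shape and the number of exposure periods to the rate. Here ∑xᵢ = 5 and n = 2, so shape 5.3→10.3 and rate 4.8→6.8.
E[λ | data] = 10.3/6.8 = 1.515.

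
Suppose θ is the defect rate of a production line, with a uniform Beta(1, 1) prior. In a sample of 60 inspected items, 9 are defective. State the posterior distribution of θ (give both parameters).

Posterior: Beta(10, 52)

The binomial likelihood is conjugate to the Beta prior: with 9 successes and 51 failures, the posterior is Beta(1+9, 1+51) = Beta(10, 52).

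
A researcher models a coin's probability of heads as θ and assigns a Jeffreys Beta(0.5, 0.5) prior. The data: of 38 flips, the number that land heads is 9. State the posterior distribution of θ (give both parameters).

Posterior: Beta(9.5, 29.5)

The binomial likelihood is conjugate to the Beta prior: with 9 successes and 29 failures, the posterior is Beta(0.5+9, 0.5+29) = Beta(9.5, 29.5).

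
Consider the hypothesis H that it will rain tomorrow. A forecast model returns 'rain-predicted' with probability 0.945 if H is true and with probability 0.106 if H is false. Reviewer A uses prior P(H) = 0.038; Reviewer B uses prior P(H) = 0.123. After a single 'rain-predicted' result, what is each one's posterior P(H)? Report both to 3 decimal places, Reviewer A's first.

The likelihood ratio for a 'rain-predicted' result is 0.945/0.106 = 8.9151.
Reviewer A: prior odds 0.038/0.962 = 0.039501; posterior odds 0.35216; posterior probability 0.260.
Reviewer B: prior odds 0.123/0.877 = 0.14025; posterior odds 1.2503; posterior probability 0.556.

Reviewer A: 0.260; Reviewer B: 0.556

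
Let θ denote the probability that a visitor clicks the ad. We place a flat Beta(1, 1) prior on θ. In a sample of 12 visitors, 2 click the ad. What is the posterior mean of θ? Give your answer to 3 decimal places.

Observing 2 successes and 10 failures updates Beta(1, 1) by adding the success and failure counts to the two shape parameters: α = 1+2 = 3, β = 1+10 = 11.
E[θ | data] = 3/(3+11) = 0.214.

Posterior mean ≈ 0.214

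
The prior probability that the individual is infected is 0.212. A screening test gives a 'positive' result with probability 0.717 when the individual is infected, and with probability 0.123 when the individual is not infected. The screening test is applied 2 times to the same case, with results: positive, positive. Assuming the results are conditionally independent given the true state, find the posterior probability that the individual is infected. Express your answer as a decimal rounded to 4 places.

Posterior P(H) ≈ 0.9014

With H the event that the individual is infected, the joint likelihood of the observed sequence is P(data|H) = 0.717·0.717 = 0.51409 and P(data|¬H) = 0.123·0.123 = 0.015129.
Bayes: P(H|data) = 0.212·0.51409 / (0.212·0.51409 + 0.788·0.015129) = 0.10899/0.12091 = 0.9014.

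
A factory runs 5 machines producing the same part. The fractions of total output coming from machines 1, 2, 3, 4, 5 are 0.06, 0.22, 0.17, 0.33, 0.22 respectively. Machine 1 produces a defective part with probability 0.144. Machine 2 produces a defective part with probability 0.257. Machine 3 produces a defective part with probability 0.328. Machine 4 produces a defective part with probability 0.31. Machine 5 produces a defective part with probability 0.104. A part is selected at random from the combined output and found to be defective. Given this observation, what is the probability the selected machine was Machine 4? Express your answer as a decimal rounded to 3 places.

Tabulate prior·likelihood by source: [1] prior 0.06, lik 0.144, product 0.008640; [2] prior 0.22, lik 0.257, product 0.05654; [3] prior 0.17, lik 0.328, product 0.05576; [4] prior 0.33, lik 0.31, product 0.1023; [5] prior 0.22, lik 0.104, product 0.02288.
Normalizing constant = 0.24612; the posterior for Machine 4 is its product over the sum, 0.1023/0.24612 = 0.416.

Posterior probability ≈ 0.416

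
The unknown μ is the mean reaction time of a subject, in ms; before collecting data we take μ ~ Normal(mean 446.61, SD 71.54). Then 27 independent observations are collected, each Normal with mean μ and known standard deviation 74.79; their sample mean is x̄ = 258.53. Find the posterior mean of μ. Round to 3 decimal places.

Prior precision 1/τ₀² = 1/71.54² = 0.00019539; data precision n/σ² = 27/74.79² = 0.00482699.
Posterior precision = 0.00019539 + 0.00482699 = 0.00502238.
Posterior mean = (0.00019539·446.61 + 0.00482699·258.53) / 0.00502238 = 265.847.

Posterior mean ≈ 265.847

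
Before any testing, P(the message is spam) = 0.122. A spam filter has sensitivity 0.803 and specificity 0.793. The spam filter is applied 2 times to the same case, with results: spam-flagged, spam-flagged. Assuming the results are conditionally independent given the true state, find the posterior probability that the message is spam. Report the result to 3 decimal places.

Let H be the event that the message is spam; start with P(H) = 0.122. P('spam-flagged'|H) = 0.803, P('spam-flagged'|¬H) = 0.207.
Update on result 1 ('spam-flagged'): P(H) ← 0.803·0.1220 / (0.803·0.1220 + 0.207·0.8780) = 0.097966/0.27971 = 0.3502.
Update on result 2 ('spam-flagged'): P(H) ← 0.803·0.3502 / (0.803·0.3502 + 0.207·0.6498) = 0.28124/0.41574 = 0.6765.

Posterior P(H) ≈ 0.676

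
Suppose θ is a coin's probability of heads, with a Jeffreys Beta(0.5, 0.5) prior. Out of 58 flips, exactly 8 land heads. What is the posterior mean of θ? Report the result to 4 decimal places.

Posterior mean ≈ 0.1441

The binomial likelihood is conjugate to the Beta prior: with 8 successes and 50 failures, the posterior is Beta(0.5+8, 0.5+50) = Beta(8.5, 50.5).
E[θ | data] = 8.5/(8.5+50.5) = 0.1441.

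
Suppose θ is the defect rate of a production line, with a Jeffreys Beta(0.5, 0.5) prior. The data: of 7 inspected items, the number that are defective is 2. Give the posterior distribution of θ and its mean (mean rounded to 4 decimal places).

Posterior: Beta(2.5, 5.5); mean ≈ 0.3125

Observing 2 successes and 5 failures updates Beta(0.5, 0.5) by adding the success and failure counts to the two shape parameters: α = 0.5+2 = 2.5, β = 0.5+5 = 5.5.
E[θ | data] = 2.5/(2.5+5.5) = 0.3125.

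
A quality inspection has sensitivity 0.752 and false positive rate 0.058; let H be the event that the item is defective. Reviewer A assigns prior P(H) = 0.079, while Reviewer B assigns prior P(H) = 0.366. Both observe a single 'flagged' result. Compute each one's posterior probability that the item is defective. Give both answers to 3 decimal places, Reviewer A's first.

Reviewer A: 0.527; Reviewer B: 0.882

P('+'|H) = 0.752, P('+'|¬H) = 0.058.
Reviewer A: numerator 0.752·0.079 = 0.059408; evidence = 0.059408+0.058·0.921 = 0.11283; posterior = 0.527.
Reviewer B: numerator 0.752·0.366 = 0.27523; evidence = 0.27523+0.058·0.634 = 0.31200; posterior = 0.882.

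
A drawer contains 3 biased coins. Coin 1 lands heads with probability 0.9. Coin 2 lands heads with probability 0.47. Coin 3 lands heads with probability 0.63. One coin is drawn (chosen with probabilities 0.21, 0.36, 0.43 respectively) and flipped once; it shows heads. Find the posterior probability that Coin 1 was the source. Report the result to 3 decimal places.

Posterior probability ≈ 0.300

P(heads|C1) = 0.9; P(heads|C2) = 0.47; P(heads|C3) = 0.63.
Prior × likelihood for each source: 0.21·0.9=0.1890, 0.36·0.47=0.1692, 0.43·0.63=0.2709. Summing gives P(heads) = 0.62910.
P(Coin 1 | heads) = 0.1890 / 0.62910 = 0.300.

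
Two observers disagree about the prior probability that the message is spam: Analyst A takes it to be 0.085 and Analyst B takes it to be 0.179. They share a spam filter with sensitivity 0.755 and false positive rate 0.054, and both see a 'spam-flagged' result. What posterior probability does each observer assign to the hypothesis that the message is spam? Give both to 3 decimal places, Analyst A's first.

P('+'|H) = 0.755, P('+'|¬H) = 0.054.
Analyst A: numerator 0.755·0.085 = 0.064175; evidence = 0.064175+0.054·0.915 = 0.11359; posterior = 0.565.
Analyst B: numerator 0.755·0.179 = 0.13514; evidence = 0.13514+0.054·0.821 = 0.17948; posterior = 0.753.

Analyst A: 0.565; Analyst B: 0.753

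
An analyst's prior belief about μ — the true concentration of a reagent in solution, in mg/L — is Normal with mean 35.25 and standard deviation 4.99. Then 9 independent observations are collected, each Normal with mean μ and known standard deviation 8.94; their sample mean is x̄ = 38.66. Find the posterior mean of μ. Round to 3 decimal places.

Posterior mean ≈ 37.764

Prior precision 1/τ₀² = 1/4.99² = 0.0401605; data precision n/σ² = 9/8.94² = 0.112608.
Posterior precision = 0.0401605 + 0.112608 = 0.152768.
Posterior mean = (0.0401605·35.25 + 0.112608·38.66) / 0.152768 = 37.764.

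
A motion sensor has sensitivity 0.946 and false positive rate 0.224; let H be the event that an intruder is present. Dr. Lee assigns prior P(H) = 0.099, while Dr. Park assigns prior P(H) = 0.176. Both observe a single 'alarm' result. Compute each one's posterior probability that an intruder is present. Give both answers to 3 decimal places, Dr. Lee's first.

Dr. Lee: 0.317; Dr. Park: 0.474

P('+'|H) = 0.946, P('+'|¬H) = 0.224.
Dr. Lee: numerator 0.946·0.099 = 0.093654; evidence = 0.093654+0.224·0.901 = 0.29548; posterior = 0.317.
Dr. Park: numerator 0.946·0.176 = 0.16650; evidence = 0.16650+0.224·0.824 = 0.35107; posterior = 0.474.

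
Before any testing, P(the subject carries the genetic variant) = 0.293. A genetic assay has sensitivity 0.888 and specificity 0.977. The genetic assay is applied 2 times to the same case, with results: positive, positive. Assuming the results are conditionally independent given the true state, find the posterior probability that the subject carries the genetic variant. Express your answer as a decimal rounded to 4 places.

Posterior P(H) ≈ 0.9984

With H the event that the subject carries the genetic variant, the joint likelihood of the observed sequence is P(data|H) = 0.888·0.888 = 0.78854 and P(data|¬H) = 0.023·0.023 = 0.00052900.
Bayes: P(H|data) = 0.293·0.78854 / (0.293·0.78854 + 0.707·0.00052900) = 0.23104/0.23142 = 0.9984.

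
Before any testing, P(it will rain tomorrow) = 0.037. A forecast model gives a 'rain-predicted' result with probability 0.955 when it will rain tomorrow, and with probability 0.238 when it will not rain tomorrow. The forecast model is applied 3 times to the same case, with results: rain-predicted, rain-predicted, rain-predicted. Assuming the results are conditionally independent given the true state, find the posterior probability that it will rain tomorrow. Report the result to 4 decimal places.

Let H be the event that it will rain tomorrow; start with P(H) = 0.037. P('rain-predicted'|H) = 0.955, P('rain-predicted'|¬H) = 0.238.
Update on result 1 ('rain-predicted'): P(H) ← 0.955·0.0370 / (0.955·0.0370 + 0.238·0.9630) = 0.035335/0.26453 = 0.1336.
Update on result 2 ('rain-predicted'): P(H) ← 0.955·0.1336 / (0.955·0.1336 + 0.238·0.8664) = 0.12757/0.33377 = 0.3822.
Update on result 3 ('rain-predicted'): P(H) ← 0.955·0.3822 / (0.955·0.3822 + 0.238·0.6178) = 0.36499/0.51203 = 0.7128.

Posterior P(H) ≈ 0.7128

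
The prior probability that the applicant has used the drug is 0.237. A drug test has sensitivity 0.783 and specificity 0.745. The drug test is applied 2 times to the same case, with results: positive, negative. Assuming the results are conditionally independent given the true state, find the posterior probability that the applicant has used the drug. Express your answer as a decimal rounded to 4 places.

Posterior P(H) ≈ 0.2174

With H the event that the applicant has used the drug, the joint likelihood of the observed sequence is P(data|H) = 0.783·0.217 = 0.16991 and P(data|¬H) = 0.255·0.745 = 0.18998.
Bayes: P(H|data) = 0.237·0.16991 / (0.237·0.16991 + 0.763·0.18998) = 0.040269/0.18522 = 0.2174.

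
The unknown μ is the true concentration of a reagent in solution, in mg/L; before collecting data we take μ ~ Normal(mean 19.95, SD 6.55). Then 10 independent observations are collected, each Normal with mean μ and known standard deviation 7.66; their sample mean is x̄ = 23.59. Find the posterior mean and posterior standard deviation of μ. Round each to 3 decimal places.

Posterior mean ≈ 23.152; posterior SD ≈ 2.272

Prior precision 1/τ₀² = 1/6.55² = 0.0233087; data precision n/σ² = 10/7.66² = 0.170429.
Posterior precision = 0.0233087 + 0.170429 = 0.193737, giving posterior SD = 1/√0.193737 = 2.272.
Posterior mean = (0.0233087·19.95 + 0.170429·23.59) / 0.193737 = 23.152.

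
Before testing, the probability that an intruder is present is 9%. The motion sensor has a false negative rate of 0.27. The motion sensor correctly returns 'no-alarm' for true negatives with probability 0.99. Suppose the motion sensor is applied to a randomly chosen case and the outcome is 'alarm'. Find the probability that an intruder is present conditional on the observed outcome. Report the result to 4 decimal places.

P(H | E) ≈ 0.8783

Write H for 'an intruder is present'. Prior odds H:¬H = 0.09/0.91 = 0.098901. For the 'alarm' outcome, the likelihood ratio is 0.73/0.01 = 73.000.
Posterior odds = 0.098901 × 73.000 = 7.2198, so P(H|E) = 7.2198/(1+7.2198) = 0.8783.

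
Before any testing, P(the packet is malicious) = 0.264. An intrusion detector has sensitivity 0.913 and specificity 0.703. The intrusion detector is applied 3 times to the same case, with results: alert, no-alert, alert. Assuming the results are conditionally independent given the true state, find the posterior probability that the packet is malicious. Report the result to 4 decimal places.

With H the event that the packet is malicious, the joint likelihood of the observed sequence is P(data|H) = 0.913·0.087·0.913 = 0.072521 and P(data|¬H) = 0.297·0.703·0.297 = 0.062011.
Bayes: P(H|data) = 0.264·0.072521 / (0.264·0.072521 + 0.736·0.062011) = 0.019145/0.064785 = 0.2955.

Posterior P(H) ≈ 0.2955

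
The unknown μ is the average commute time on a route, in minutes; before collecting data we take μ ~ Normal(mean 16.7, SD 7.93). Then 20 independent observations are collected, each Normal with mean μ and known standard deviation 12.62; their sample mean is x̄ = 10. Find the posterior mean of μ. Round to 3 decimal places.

Posterior mean ≈ 10.753

With known σ, the Normal prior is conjugate. Weight on the data is w = (n/σ²)/(n/σ² + 1/τ₀²) = 0.125577/(0.125577+0.0159021) = 0.88760.
Posterior mean = w·x̄ + (1−w)·μ₀ = 0.88760·10 + 0.11240·16.7 = 10.753.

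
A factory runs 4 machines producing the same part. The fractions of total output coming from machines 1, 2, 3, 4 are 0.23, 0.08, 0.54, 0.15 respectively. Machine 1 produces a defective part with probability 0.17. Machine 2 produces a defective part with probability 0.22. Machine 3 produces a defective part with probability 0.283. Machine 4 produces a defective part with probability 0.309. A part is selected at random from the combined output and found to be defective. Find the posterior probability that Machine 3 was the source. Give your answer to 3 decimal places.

Posterior probability ≈ 0.597

P(defective|M1) = 0.17; P(defective|M2) = 0.22; P(defective|M3) = 0.283; P(defective|M4) = 0.309.
Prior × likelihood for each source: 0.23·0.17=0.03910, 0.08·0.22=0.01760, 0.54·0.283=0.1528, 0.15·0.309=0.04635. Summing gives P(defective) = 0.25587.
P(Machine 3 | defective) = 0.1528 / 0.25587 = 0.597.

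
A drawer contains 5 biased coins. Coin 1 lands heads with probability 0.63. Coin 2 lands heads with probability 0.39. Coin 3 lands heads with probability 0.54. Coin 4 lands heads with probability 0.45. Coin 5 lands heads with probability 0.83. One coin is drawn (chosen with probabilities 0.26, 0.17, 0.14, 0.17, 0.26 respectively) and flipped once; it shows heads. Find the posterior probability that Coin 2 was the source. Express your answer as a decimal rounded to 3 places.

Posterior probability ≈ 0.111

P(heads|C1) = 0.63; P(heads|C2) = 0.39; P(heads|C3) = 0.54; P(heads|C4) = 0.45; P(heads|C5) = 0.83.
Prior × likelihood for each source: 0.26·0.63=0.1638, 0.17·0.39=0.06630, 0.14·0.54=0.07560, 0.17·0.45=0.07650, 0.26·0.83=0.2158. Summing gives P(heads) = 0.59800.
P(Coin 2 | heads) = 0.06630 / 0.59800 = 0.111.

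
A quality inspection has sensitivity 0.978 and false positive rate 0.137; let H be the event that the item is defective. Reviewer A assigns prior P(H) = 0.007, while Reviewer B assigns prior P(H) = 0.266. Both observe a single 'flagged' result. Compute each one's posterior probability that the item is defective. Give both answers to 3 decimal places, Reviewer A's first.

Reviewer A: 0.048; Reviewer B: 0.721

The likelihood ratio for a 'flagged' result is 0.978/0.137 = 7.1387.
Reviewer A: prior odds 0.007/0.993 = 0.0070493; posterior odds 0.050323; posterior probability 0.048.
Reviewer B: prior odds 0.266/0.734 = 0.36240; posterior odds 2.5870; posterior probability 0.721.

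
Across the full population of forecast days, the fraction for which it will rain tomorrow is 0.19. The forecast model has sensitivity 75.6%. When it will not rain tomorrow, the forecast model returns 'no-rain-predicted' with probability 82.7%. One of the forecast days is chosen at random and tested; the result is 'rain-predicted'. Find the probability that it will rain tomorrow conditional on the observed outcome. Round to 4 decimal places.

P(H | E) ≈ 0.5062

Let H be the event that it will rain tomorrow. P(H) = 0.19, so P(¬H) = 0.81. With E the 'rain-predicted' result, P(E|H) = 0.756 and P(E|¬H) = 0.173.
P(E) = 0.756·0.19 + 0.173·0.81 = 0.14364 + 0.14013 = 0.28377.
By Bayes' theorem, P(H|E) = 0.14364 / 0.28377 = 0.5062.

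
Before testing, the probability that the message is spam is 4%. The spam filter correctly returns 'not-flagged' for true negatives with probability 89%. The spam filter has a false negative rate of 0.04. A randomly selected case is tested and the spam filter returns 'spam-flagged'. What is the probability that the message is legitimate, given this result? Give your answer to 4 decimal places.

P(¬H | E) ≈ 0.7333

Let H be the event that the message is spam. P(H) = 0.04, so P(¬H) = 0.96. With E the 'spam-flagged' result, P(E|H) = 0.96 and P(E|¬H) = 0.11.
P(E) = 0.96·0.04 + 0.11·0.96 = 0.038400 + 0.10560 = 0.14400.
By Bayes' theorem, P(H|E) = 0.038400 / 0.14400 = 0.2667. Hence P(¬H|E) = 1 − 0.2667 = 0.7333.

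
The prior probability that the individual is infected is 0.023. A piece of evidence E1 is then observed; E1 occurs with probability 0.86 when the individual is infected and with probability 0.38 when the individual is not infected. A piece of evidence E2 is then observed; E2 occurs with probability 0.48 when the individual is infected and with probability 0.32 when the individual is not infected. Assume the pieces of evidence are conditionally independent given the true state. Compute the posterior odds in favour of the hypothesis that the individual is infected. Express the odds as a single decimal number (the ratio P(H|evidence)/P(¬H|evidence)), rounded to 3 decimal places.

Posterior odds ≈ 0.080

Prior odds = 0.023/(1−0.023) = 0.023541. In log-odds, ln(0.023541) = -3.7490.
Add log likelihood ratios: ln(2.2632) + ln(1.5000) = 1.2222.
Posterior log-odds = -2.5268, so posterior odds = exp(-2.5268) = 0.079917.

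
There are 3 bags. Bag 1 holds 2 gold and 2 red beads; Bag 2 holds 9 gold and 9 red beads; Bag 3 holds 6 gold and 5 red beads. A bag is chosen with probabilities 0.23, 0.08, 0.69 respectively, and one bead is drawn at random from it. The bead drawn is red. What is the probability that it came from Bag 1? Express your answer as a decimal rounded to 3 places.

Posterior probability ≈ 0.245

P(red|Bag 1) = 0.5; P(red|Bag 2) = 0.5; P(red|Bag 3) = 0.4545.
Prior × likelihood for each source: 0.23·0.5=0.1150, 0.08·0.5=0.04000, 0.69·0.4545=0.3136. Summing gives P(red) = 0.46864.
P(Bag 1 | red) = 0.1150 / 0.46864 = 0.245.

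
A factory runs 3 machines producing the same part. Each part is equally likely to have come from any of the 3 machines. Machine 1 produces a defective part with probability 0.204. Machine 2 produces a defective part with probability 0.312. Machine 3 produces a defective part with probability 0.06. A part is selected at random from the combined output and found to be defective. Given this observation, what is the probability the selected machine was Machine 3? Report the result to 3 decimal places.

Posterior probability ≈ 0.104

P(defective|M1) = 0.204; P(defective|M2) = 0.312; P(defective|M3) = 0.06.
Prior × likelihood for each source: 0.333333·0.204=0.06800, 0.333333·0.312=0.1040, 0.333333·0.06=0.02000. Summing gives P(defective) = 0.19200.
P(Machine 3 | defective) = 0.02000 / 0.19200 = 0.104.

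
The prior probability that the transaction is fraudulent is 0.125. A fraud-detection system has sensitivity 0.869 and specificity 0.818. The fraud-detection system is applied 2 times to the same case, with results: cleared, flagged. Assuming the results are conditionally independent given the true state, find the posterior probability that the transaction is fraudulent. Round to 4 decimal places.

With H the event that the transaction is fraudulent, the joint likelihood of the observed sequence is P(data|H) = 0.131·0.869 = 0.11384 and P(data|¬H) = 0.818·0.182 = 0.14888.
Bayes: P(H|data) = 0.125·0.11384 / (0.125·0.11384 + 0.875·0.14888) = 0.014230/0.14450 = 0.0985.

Posterior P(H) ≈ 0.0985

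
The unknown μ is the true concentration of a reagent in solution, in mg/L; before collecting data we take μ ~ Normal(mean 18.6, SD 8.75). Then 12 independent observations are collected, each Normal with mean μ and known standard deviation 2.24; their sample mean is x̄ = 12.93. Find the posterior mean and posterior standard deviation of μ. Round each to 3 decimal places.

Prior precision 1/τ₀² = 1/8.75² = 0.0130612; data precision n/σ² = 12/2.24² = 2.39158.
Posterior precision = 0.0130612 + 2.39158 = 2.40464, giving posterior SD = 1/√2.40464 = 0.645.
Posterior mean = (0.0130612·18.6 + 2.39158·12.93) / 2.40464 = 12.961.

Posterior mean ≈ 12.961; posterior SD ≈ 0.645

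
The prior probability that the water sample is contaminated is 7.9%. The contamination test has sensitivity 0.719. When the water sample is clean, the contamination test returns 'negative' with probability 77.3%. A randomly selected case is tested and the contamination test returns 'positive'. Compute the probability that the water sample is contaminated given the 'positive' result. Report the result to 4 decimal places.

Let H be the event that the water sample is contaminated. P(H) = 0.079, so P(¬H) = 0.921. With E the 'positive' result, P(E|H) = 0.719 and P(E|¬H) = 0.227.
P(E) = 0.719·0.079 + 0.227·0.921 = 0.056801 + 0.20907 = 0.26587.
By Bayes' theorem, P(H|E) = 0.056801 / 0.26587 = 0.2136.

P(H | E) ≈ 0.2136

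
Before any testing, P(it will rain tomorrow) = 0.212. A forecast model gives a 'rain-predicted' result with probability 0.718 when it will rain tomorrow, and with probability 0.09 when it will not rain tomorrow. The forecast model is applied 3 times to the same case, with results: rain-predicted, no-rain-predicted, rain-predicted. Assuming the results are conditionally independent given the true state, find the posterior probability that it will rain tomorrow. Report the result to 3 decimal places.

Posterior P(H) ≈ 0.841

With H the event that it will rain tomorrow, the joint likelihood of the observed sequence is P(data|H) = 0.718·0.282·0.718 = 0.14538 and P(data|¬H) = 0.09·0.91·0.09 = 0.0073710.
Bayes: P(H|data) = 0.212·0.14538 / (0.212·0.14538 + 0.788·0.0073710) = 0.030820/0.036628 = 0.8414.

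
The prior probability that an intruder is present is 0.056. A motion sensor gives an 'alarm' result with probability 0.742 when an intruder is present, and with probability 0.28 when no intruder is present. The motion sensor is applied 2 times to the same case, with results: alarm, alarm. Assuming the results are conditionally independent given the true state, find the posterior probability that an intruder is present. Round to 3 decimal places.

With H the event that an intruder is present, the joint likelihood of the observed sequence is P(data|H) = 0.742·0.742 = 0.55056 and P(data|¬H) = 0.28·0.28 = 0.078400.
Bayes: P(H|data) = 0.056·0.55056 / (0.056·0.55056 + 0.944·0.078400) = 0.030832/0.10484 = 0.2941.

Posterior P(H) ≈ 0.294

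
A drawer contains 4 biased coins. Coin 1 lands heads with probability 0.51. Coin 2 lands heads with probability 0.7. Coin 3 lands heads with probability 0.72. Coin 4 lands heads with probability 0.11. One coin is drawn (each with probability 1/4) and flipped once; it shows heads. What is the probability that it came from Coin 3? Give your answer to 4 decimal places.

Posterior probability ≈ 0.3529

Tabulate prior·likelihood by source: [1] prior 0.25, lik 0.51, product 0.1275; [2] prior 0.25, lik 0.7, product 0.1750; [3] prior 0.25, lik 0.72, product 0.1800; [4] prior 0.25, lik 0.11, product 0.02750.
Normalizing constant = 0.51000; the posterior for Coin 3 is its product over the sum, 0.1800/0.51000 = 0.3529.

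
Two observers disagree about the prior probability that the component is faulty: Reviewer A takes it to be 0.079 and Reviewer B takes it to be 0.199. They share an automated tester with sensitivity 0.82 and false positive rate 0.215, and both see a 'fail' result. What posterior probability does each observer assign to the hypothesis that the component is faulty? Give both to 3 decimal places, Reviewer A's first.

Reviewer A: 0.247; Reviewer B: 0.487

P('+'|H) = 0.82, P('+'|¬H) = 0.215.
Reviewer A: numerator 0.82·0.079 = 0.064780; evidence = 0.064780+0.215·0.921 = 0.26280; posterior = 0.247.
Reviewer B: numerator 0.82·0.199 = 0.16318; evidence = 0.16318+0.215·0.801 = 0.33539; posterior = 0.487.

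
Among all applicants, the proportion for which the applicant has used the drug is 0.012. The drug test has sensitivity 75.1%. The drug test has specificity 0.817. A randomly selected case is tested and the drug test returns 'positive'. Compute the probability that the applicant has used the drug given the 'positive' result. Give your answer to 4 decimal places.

Write H for 'the applicant has used the drug'. Prior odds H:¬H = 0.012/0.988 = 0.012146. For the 'positive' outcome, the likelihood ratio is 0.751/0.183 = 4.1038.
Posterior odds = 0.012146 × 4.1038 = 0.049844, so P(H|E) = 0.049844/(1+0.049844) = 0.0475.

P(H | E) ≈ 0.0475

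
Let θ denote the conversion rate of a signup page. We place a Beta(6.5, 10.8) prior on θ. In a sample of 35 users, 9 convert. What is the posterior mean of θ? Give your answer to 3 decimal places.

Observing 9 successes and 26 failures updates Beta(6.5, 10.8) by adding the success and failure counts to the two shape parameters: α = 6.5+9 = 15.5, β = 10.8+26 = 36.8.
Posterior mean = α/(α+β) = 15.5/52.3 = 0.296.

Posterior mean ≈ 0.296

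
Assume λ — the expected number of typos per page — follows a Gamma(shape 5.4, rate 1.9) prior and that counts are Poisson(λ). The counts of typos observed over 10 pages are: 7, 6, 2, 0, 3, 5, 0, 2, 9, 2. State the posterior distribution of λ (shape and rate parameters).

Posterior: Gamma(shape=41.4, rate=11.9)

Total count ∑xᵢ = 36 over n = 10 pages.
Gamma is conjugate to the Poisson likelihood: posterior is Gamma(shape = 5.4+36 = 41.4, rate = 1.9+10 = 11.9).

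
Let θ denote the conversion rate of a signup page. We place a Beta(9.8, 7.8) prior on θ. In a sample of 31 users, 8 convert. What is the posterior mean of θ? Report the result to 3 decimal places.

Posterior mean ≈ 0.366

The binomial likelihood is conjugate to the Beta prior: with 8 successes and 23 failures, the posterior is Beta(9.8+8, 7.8+23) = Beta(17.8, 30.8).
E[θ | data] = 17.8/(17.8+30.8) = 0.366.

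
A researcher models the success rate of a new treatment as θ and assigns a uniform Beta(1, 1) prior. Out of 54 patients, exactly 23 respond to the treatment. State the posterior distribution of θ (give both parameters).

Posterior: Beta(24, 32)

Observing 23 successes and 31 failures updates Beta(1, 1) by adding the success and failure counts to the two shape parameters: α = 1+23 = 24, β = 1+31 = 32.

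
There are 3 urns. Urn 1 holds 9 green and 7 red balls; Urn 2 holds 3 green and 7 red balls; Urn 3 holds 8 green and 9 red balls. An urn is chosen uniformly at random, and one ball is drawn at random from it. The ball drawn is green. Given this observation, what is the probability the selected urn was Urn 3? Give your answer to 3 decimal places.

Tabulate prior·likelihood by source: [1] prior 0.333333, lik 0.5625, product 0.1875; [2] prior 0.333333, lik 0.3, product 0.1000; [3] prior 0.333333, lik 0.4706, product 0.1569.
Normalizing constant = 0.44436; the posterior for Urn 3 is its product over the sum, 0.1569/0.44436 = 0.353.

Posterior probability ≈ 0.353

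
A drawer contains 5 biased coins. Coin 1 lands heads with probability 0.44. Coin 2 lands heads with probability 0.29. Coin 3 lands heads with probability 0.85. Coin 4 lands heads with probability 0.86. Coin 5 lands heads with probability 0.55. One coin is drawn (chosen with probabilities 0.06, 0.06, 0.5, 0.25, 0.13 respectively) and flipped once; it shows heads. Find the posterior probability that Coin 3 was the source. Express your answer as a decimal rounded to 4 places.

Posterior probability ≈ 0.5627

P(heads|C1) = 0.44; P(heads|C2) = 0.29; P(heads|C3) = 0.85; P(heads|C4) = 0.86; P(heads|C5) = 0.55.
Prior × likelihood for each source: 0.06·0.44=0.02640, 0.06·0.29=0.01740, 0.5·0.85=0.4250, 0.25·0.86=0.2150, 0.13·0.55=0.07150. Summing gives P(heads) = 0.75530.
P(Coin 3 | heads) = 0.4250 / 0.75530 = 0.5627.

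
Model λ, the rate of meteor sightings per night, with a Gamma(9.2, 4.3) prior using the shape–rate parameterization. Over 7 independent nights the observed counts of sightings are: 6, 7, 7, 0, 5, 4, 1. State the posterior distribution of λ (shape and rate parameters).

Total count ∑xᵢ = 30 over n = 7 nights.
Gamma is conjugate to the Poisson likelihood: posterior is Gamma(shape = 9.2+30 = 39.2, rate = 4.3+7 = 11.3).

Posterior: Gamma(shape=39.2, rate=11.3)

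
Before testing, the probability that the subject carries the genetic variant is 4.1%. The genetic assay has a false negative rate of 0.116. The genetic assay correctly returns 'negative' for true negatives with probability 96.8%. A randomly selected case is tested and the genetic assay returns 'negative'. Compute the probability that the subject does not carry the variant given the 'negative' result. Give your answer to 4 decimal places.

P(¬H | E) ≈ 0.9949

Let H be the event that the subject carries the genetic variant. P(H) = 0.041, so P(¬H) = 0.959. With E the 'negative' result, P(E|H) = 0.116 and P(E|¬H) = 0.968.
P(E) = 0.116·0.041 + 0.968·0.959 = 0.0047560 + 0.92831 = 0.93307.
By Bayes' theorem, P(H|E) = 0.0047560 / 0.93307 = 0.0051. Hence P(¬H|E) = 1 − 0.0051 = 0.9949.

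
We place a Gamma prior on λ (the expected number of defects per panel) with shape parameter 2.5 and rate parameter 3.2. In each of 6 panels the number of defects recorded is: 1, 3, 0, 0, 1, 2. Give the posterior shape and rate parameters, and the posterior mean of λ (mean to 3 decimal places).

Posterior: Gamma(shape=9.5, rate=9.2); mean ≈ 1.033

The Poisson likelihood adds the total count to the shape and the number of exposure periods to the rate. Here ∑xᵢ = 7 and n = 6, so shape 2.5→9.5 and rate 3.2→9.2.
Posterior mean = shape/rate = 9.5/9.2 = 1.033.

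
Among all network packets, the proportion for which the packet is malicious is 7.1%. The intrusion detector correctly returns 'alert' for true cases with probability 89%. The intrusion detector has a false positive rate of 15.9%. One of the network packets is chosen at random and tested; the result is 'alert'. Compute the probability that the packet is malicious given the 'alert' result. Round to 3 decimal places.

Write H for 'the packet is malicious'. Prior odds H:¬H = 0.071/0.929 = 0.076426. For the 'alert' outcome, the likelihood ratio is 0.89/0.159 = 5.5975.
Posterior odds = 0.076426 × 5.5975 = 0.42779, so P(H|E) = 0.42779/(1+0.42779) = 0.300.

P(H | E) ≈ 0.300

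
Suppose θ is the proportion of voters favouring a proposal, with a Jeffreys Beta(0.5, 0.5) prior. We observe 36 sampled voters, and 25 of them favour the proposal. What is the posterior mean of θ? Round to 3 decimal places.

Posterior mean ≈ 0.689

Observing 25 successes and 11 failures updates Beta(0.5, 0.5) by adding the success and failure counts to the two shape parameters: α = 0.5+25 = 25.5, β = 0.5+11 = 11.5.
Posterior mean = α/(α+β) = 25.5/37 = 0.689.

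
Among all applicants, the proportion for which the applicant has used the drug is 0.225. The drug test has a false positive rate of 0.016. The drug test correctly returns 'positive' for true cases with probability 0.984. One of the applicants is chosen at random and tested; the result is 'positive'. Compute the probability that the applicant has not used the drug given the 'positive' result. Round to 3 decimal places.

P(¬H | E) ≈ 0.053

Let H be the event that the applicant has used the drug. P(H) = 0.225, so P(¬H) = 0.775. With E the 'positive' result, P(E|H) = 0.984 and P(E|¬H) = 0.016.
P(E) = 0.984·0.225 + 0.016·0.775 = 0.22140 + 0.012400 = 0.23380.
By Bayes' theorem, P(H|E) = 0.22140 / 0.23380 = 0.947. Hence P(¬H|E) = 1 − 0.947 = 0.053.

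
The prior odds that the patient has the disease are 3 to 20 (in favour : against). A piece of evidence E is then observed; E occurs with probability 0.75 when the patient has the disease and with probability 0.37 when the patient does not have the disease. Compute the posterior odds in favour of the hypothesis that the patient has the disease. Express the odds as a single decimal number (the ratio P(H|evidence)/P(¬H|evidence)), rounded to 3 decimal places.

Posterior odds ≈ 0.304

Prior odds = 3/20 = 0.15000. In log-odds, ln(0.15000) = -1.8971.
Add log likelihood ratio: ln(2.0270) = 0.70657.
Posterior log-odds = -1.1905, so posterior odds = exp(-1.1905) = 0.30405.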